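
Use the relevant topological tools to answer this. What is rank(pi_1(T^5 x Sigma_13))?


pi_1(A x B) = pi_1(A) x pi_1(B); rank of abelianization = b_1.
b_1(T^5) = 5, b_1(Sigma_13) = 2*13 = 26.
b_1(product) = 5 + 26 = 31

31


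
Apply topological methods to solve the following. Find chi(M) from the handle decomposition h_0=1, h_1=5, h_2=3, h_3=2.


Handles of index k contribute (-1)^k to chi (same as CW cells).
chi = (1) + (-5) + (3) + (-2) = -3

-3


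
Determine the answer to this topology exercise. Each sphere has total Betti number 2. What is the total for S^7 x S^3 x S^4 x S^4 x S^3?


Total Betti number is multiplicative under products.
Each S^d (d>=1) has total Betti number 2.
There are 5 sphere factors.
Total = 2^5 = 32

32


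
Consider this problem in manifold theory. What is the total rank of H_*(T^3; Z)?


b_k(T^3) = C(3,k), so the sum over k is sum_k C(3,k) = 2^3.
Total = 2^3 = 8

8


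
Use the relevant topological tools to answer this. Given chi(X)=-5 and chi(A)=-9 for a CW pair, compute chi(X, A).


Relative Euler characteristic: chi(X, A) = chi(X) - chi(A).
= -5 - (-9) = 4

4


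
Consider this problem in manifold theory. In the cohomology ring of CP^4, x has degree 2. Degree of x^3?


|x| = 2 in H^*(CP^n).
|x^3| = 3 * |x| = 3 * 2 = 6

6


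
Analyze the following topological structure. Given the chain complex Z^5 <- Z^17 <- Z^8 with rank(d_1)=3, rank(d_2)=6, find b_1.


rank H_k = rank(ker d_k) - rank(im d_{k+1}).
rank(ker d_1) = rank(C_1) - rank(d_1) = 17 - 3 = 14.
rank(im d_{1+1}) = 6.
rank H_1 = 14 - 6 = 8

8


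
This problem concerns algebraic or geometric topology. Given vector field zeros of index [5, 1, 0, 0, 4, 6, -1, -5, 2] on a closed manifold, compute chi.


Poincare-Hopf: chi(M) = sum of indices of zeros.
chi = (5) + (1) + (0) + (0) + (4) + (6) + (-1) + (-5) + (2) = 12

12


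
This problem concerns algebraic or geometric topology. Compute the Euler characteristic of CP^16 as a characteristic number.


For any closed oriented manifold, <e(TM),[M]> = chi(M).
chi(CP^16) = 16+1 = 17

17


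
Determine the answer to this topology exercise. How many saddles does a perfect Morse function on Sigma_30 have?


A perfect Morse function has m_k = b_k.
For Sigma_30: b_0=1, b_1=2g=60, b_2=1.
Saddles m_1 = 2g = 60

60


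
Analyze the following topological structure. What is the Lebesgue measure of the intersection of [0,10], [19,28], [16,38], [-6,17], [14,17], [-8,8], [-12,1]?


Intersection = [max(a_i), min(b_i)] = [19, 1].
Since 19 > 1, the intersection is empty.
Length = 0

0


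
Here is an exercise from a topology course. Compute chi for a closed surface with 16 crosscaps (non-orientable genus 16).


For a non-orientable closed surface with k crosscaps: chi = 2 - k.
Here k = 16.
chi = 2 - 16 = -14

-14


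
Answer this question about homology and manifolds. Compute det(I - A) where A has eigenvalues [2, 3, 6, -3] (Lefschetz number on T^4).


For a torus self-map: L(f) = det(I - A) where A acts on H_1.
L(f) = (1-2) * (1-3) * (1-6) * (1--3) = -1 * -2 * -5 * 4 = -40

-40


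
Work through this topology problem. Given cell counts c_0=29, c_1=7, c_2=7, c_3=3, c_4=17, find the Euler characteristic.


chi = sum_k (-1)^k c_k.
= (-1)^0*29 + (-1)^1*7 + (-1)^2*7 + (-1)^3*3 + (-1)^4*17
= (29) + (-7) + (7) + (-3) + (17)
= 43

43


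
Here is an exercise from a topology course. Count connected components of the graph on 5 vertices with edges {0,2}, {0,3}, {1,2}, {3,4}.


Run DFS/union-find over 5 vertices.
V = 5, E = 4.
Number of components = 1

1


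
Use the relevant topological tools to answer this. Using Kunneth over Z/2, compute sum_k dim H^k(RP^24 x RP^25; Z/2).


dim H^*(RP^n; Z/2) = n+1 (one Z/2 in each degree 0..n).
Total Betti number is multiplicative.
Total = (24+1) * (25+1) = 25 * 26 = 650

650


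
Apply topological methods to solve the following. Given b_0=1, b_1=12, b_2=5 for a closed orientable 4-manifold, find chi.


By Poincare duality b_k = b_{4-k}, so full Betti numbers: b_0=1, b_1=12, b_2=5, b_3=12, b_4=1.
chi = sum (-1)^k b_k = -17

-17


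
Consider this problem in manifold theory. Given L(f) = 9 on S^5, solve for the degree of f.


L(f) = 1 + (-1)^5 deg(f) on S^5.
9 = 1 + (-1)^5 * deg(f)
(-1)^5 * deg(f) = 8
deg(f) = -8

-8


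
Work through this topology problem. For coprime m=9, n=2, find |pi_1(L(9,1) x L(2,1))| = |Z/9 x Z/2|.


pi_1(X x Y) = pi_1(X) x pi_1(Y).
pi_1(L(9,1)) = Z/9, pi_1(L(2,1)) = Z/2.
|Z/9 x Z/2| = 9 * 2 = 18

18


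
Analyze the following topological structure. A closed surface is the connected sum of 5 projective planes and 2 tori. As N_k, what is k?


Since a >= 1, the sum is non-orientable; each T^2 can be replaced by RP^2 # RP^2 (since T^2#RP^2 = 3RP^2).
Total crosscaps k = 5 + 2*2 = 9.
Check via chi: chi = 5*1 + 2*0 - (5+2-1)*2 = -7 = 2 - k = -7. Consistent.

9


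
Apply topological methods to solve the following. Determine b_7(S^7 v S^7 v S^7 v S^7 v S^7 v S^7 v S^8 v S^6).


For a wedge of spheres, H_k (k>0) is free on one generator per sphere of dimension k.
Spheres of dimension 7: count = 6.
b_7 = 6

6


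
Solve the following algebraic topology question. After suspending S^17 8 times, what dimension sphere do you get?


Each suspension raises dimension by 1: Sigma S^n = S^{n+1}.
Sigma^8 S^17 = S^{17+8} = S^25

25


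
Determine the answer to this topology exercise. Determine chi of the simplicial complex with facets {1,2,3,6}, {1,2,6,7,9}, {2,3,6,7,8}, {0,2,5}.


Enumerate all faces; f-vector: f_0=9, f_1=21, f_2=22, f_3=11, f_4=2.
chi = sum (-1)^k f_k = 1

1


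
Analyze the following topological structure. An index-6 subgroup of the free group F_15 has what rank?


Nielsen-Schreier: an index-n subgroup of F_r is free of rank 1 + n(r-1).
Equivalently: chi(cover) = n*chi(base); chi(vee_r S^1) = 1 - 15 = -14.
chi(E) = 6*(-14) = -84; rank = 1 - chi(E) = 1 - (-84) = 85.
rank = 1 + 6*(15-1) = 1 + 84 = 85

85


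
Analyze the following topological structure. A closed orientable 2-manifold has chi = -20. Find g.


chi = 2 - 2g for closed orientable surfaces.
-20 = 2 - 2g
2g = 2 - (-20) = 22
g = 11

11


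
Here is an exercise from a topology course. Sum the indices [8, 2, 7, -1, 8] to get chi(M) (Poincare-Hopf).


Poincare-Hopf: chi(M) = sum of indices of zeros.
chi = (8) + (2) + (7) + (-1) + (8) = 24

24


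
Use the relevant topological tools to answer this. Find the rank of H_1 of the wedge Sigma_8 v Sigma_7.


For a wedge: H_1(A v B) = H_1(A) + H_1(B).
b_1(Sigma_8) = 16, b_1(Sigma_7) = 14.
b_1 = 16 + 14 = 30

30


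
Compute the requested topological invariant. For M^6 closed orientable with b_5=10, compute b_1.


Poincare duality for closed orientable n-manifolds: b_k = b_{n-k}.
Here n = 6, so b_1 = b_5 = 10

10


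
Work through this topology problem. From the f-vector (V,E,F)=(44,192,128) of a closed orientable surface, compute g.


chi = V - E + F = 44 - 192 + 128 = -20
For orientable closed surface: chi = 2 - 2g, so g = (2 - chi)/2.
g = (2 - (-20)) / 2 = 22 / 2 = 11

11


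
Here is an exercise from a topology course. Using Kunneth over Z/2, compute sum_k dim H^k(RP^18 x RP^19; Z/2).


dim H^*(RP^n; Z/2) = n+1 (one Z/2 in each degree 0..n).
Total Betti number is multiplicative.
Total = (18+1) * (19+1) = 19 * 20 = 380

380


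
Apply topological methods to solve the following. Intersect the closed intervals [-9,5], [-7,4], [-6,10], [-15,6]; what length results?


Intersection = [max(a_i), min(b_i)] = [-6, 4].
Length = 4 - -6 = 10

10


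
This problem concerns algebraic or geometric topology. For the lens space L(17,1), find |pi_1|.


pi_1(L(p,q)) = Z/pZ for any q coprime to p.
|pi_1(L(17,1))| = 17

17


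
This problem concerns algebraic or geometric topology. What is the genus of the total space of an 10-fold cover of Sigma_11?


For an n-sheeted cover: chi(E) = n * chi(B).
chi(Sigma_11) = 2 - 2*11 = -20.
chi(E) = 10 * (-20) = -200.
genus(E) = (2 - chi(E))/2 = (2 - (-200))/2 = 202/2 = 101

101


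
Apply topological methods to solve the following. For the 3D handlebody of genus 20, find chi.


A genus-g handlebody deformation retracts to a wedge of g circles.
chi(vee_g S^1) = 1 - g.
chi(H_20) = 1 - 20 = -19

-19


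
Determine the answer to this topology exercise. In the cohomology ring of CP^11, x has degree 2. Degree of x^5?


|x| = 2 in H^*(CP^n).
|x^5| = 5 * |x| = 5 * 2 = 10

10


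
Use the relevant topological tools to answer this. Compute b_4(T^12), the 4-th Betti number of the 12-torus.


By the Kunneth formula, b_k(T^n) = C(n,k).
b_4(T^12) = C(12,4).
C(12,4) = 12!/(4!*8!) = 495

495


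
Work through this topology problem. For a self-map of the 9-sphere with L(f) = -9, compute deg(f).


L(f) = 1 + (-1)^9 deg(f) on S^9.
-9 = 1 + (-1)^9 * deg(f)
(-1)^9 * deg(f) = -10
deg(f) = 10

10


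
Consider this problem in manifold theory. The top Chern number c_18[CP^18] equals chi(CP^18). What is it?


For any closed oriented manifold, <e(TM),[M]> = chi(M).
chi(CP^18) = 18+1 = 19

19


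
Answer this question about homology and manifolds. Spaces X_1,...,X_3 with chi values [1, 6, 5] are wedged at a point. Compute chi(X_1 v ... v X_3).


chi(A v B) = chi(A) + chi(B) - 1 (one point identified).
For 3 spaces: chi = (sum chi_i) - (3 - 1).
sum = 12; chi = 12 - 2 = 10

10


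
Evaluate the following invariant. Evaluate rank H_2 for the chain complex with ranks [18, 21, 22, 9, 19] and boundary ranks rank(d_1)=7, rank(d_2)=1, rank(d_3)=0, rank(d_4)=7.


rank H_k = rank(ker d_k) - rank(im d_{k+1}).
rank(ker d_2) = rank(C_2) - rank(d_2) = 22 - 1 = 21.
rank(im d_{2+1}) = 0.
rank H_2 = 21 - 0 = 21

21


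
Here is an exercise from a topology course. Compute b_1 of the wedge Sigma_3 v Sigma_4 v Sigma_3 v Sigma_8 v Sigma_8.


For a wedge X v Y: reduced H_k(X v Y) = H_k(X) + H_k(Y).
Each Sigma_g contributes b_1 = 2g.
b_1 = 6 + 8 + 6 + 16 + 16 = 52

52


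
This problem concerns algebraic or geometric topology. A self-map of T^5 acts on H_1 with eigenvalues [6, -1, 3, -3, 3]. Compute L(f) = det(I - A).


For a torus self-map: L(f) = det(I - A) where A acts on H_1.
L(f) = (1-6) * (1--1) * (1-3) * (1--3) * (1-3) = -5 * 2 * -2 * 4 * -2 = -160

-160


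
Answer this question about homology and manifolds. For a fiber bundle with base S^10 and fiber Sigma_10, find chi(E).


chi(S^10) = 2 (n even), chi(Sigma_10) = 2 - 2*10 = -18.
chi(E) = 2 * (-18) = -36

-36


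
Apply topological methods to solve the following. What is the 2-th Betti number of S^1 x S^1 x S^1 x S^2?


Each S^d has Poincare polynomial 1 + t^d.
The product S^1 x S^1 x S^1 x S^2 has Poincare polynomial prod(1+t^d_i).
Expanding: b_0=1, b_1=3, b_2=4, b_3=4, b_4=3, b_5=1.
b_2 = 4

4


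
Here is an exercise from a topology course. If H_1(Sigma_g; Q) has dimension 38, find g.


For a closed orientable surface: b_1 = 2g.
38 = 2g
g = 38 / 2 = 19

19


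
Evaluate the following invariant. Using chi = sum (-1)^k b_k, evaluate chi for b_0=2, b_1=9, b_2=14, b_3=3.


chi = sum_k (-1)^k b_k.
= (2) + (-9) + (14) + (-3)
= 4

4


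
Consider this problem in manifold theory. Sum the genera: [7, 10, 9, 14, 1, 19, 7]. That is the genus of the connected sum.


Genus is additive under connected sum of orientable surfaces.
g = 7 + 10 + 9 + 14 + 1 + 19 + 7 = 67

67


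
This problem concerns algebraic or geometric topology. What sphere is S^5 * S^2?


Join of spheres: S^m * S^n = S^{m+n+1}.
dim = 5 + 2 + 1 = 8

8


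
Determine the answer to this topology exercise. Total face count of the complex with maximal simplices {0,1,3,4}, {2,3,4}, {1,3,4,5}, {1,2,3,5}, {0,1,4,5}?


Each maximal simplex on m vertices has 2^m - 1 nonempty faces.
Take the union (dedupe shared faces).
Total distinct faces = 37

37


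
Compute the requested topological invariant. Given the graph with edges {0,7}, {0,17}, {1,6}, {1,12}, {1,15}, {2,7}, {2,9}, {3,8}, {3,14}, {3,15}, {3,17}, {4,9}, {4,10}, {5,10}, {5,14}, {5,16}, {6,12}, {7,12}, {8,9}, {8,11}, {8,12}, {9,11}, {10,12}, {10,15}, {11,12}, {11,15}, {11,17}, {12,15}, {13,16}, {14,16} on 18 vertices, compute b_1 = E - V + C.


b_1 = E - V + (number of components).
E = 30, V = 18, components = 1.
b_1 = 30 - 18 + 1 = 13

13


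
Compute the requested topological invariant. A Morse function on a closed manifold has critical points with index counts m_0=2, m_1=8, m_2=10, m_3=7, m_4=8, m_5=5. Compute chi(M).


Morse theory: chi(M) = sum_k (-1)^k m_k where m_k = #(index-k critical points).
= (2) + (-8) + (10) + (-7) + (8) + (-5) = 0

0


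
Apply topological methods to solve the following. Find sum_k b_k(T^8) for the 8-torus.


b_k(T^8) = C(8,k), so the sum over k is sum_k C(8,k) = 2^8.
Total = 2^8 = 256

256


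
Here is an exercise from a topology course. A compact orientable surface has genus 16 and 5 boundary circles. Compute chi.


For a compact orientable surface with genus g and b boundary components: chi = 2 - 2g - b.
chi = 2 - 2*16 - 5 = 2 - 32 - 5 = -35

-35


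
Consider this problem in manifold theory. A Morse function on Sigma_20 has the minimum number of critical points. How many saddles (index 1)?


A perfect Morse function has m_k = b_k.
For Sigma_20: b_0=1, b_1=2g=40, b_2=1.
Saddles m_1 = 2g = 40

40


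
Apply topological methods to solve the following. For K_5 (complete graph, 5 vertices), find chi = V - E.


K_5: V = 5, E = C(5,2) = 10.
chi = V - E = 5 - 10 = -5

-5


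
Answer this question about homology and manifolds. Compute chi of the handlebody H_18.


A genus-g handlebody deformation retracts to a wedge of g circles.
chi(vee_g S^1) = 1 - g.
chi(H_18) = 1 - 18 = -17

-17


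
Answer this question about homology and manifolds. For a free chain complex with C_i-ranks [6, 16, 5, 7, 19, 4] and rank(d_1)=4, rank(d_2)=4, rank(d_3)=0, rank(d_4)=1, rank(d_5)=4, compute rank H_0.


rank H_k = rank(ker d_k) - rank(im d_{k+1}).
rank(ker d_0) = rank(C_0) - rank(d_0) = 6 - 0 = 6.
rank(im d_{0+1}) = 4.
rank H_0 = 6 - 4 = 2

2


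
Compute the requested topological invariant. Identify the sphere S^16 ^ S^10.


S^m ^ S^n = S^{m+n}.
k = 16 + 10 = 26

26


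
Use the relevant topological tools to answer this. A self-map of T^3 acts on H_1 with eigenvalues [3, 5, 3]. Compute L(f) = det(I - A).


For a torus self-map: L(f) = det(I - A) where A acts on H_1.
L(f) = (1-3) * (1-5) * (1-3) = -2 * -4 * -2 = -16

-16


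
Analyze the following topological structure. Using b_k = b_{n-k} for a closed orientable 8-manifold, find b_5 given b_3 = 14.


Poincare duality for closed orientable n-manifolds: b_k = b_{n-k}.
Here n = 8, so b_5 = b_3 = 14

14


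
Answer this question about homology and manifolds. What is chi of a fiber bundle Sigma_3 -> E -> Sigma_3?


For a fiber bundle F -> E -> B (with CW structure): chi(E) = chi(B) * chi(F).
chi(Sigma_3) = -4, chi(Sigma_3) = -4.
chi(E) = (-4) * (-4) = 16

16


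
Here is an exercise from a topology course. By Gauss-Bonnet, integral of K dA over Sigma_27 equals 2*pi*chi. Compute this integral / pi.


Gauss-Bonnet: integral K dA = 2*pi*chi(M).
chi(Sigma_27) = 2 - 2*27 = -52.
(integral K dA)/pi = 2*chi = 2*(-52) = -104

-104


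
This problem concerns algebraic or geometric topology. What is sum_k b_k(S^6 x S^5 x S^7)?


Total Betti number is multiplicative under products.
Each S^d (d>=1) has total Betti number 2.
There are 3 sphere factors.
Total = 2^3 = 8

8


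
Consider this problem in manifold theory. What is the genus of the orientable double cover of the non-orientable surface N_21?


chi(N_21) = 2 - 21 = -19.
Double cover: chi(Sigma_g) = 2 * chi(N_21) = 2*(-19) = -38.
2 - 2g = -38, so g = (2 - (-38))/2 = 40/2 = 20

20


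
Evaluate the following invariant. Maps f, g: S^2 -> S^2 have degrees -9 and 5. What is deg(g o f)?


Degree is multiplicative under composition: deg(g o f) = deg(g) * deg(f).
= 5 * -9 = -45

-45


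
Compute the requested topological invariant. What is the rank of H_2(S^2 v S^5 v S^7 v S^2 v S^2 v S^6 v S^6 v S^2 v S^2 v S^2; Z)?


For a wedge of spheres, H_k (k>0) is free on one generator per sphere of dimension k.
Spheres of dimension 2: count = 6.
b_2 = 6

6


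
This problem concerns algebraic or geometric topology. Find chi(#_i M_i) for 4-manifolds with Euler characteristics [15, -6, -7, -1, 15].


For n-manifolds: chi(A#B) = chi(A) + chi(B) - chi(S^4).
chi(S^4) = 1 + (-1)^4 = 2.
chi(#) = (sum chi_i) - (5-1)*chi(S^4) = 16 - 4*2 = 8

8


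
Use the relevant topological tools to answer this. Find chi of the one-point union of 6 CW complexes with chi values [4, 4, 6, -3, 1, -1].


chi(A v B) = chi(A) + chi(B) - 1 (one point identified).
For 6 spaces: chi = (sum chi_i) - (6 - 1).
sum = 11; chi = 11 - 5 = 6

6


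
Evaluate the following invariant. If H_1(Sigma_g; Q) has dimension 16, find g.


For a closed orientable surface: b_1 = 2g.
16 = 2g
g = 16 / 2 = 8

8


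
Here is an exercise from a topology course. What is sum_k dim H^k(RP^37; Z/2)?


H^k(RP^37; Z/2) = Z/2 for each 0 <= k <= 37.
Total dimension = 37 + 1 = 38

38


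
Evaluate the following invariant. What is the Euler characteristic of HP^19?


HP^19 has one cell in each dimension 0, 4, ..., 4*19 (19+1 cells, all even-dim).
chi = 19 + 1 = 20

20


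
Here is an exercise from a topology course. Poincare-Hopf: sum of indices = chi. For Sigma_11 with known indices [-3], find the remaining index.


Poincare-Hopf: sum of indices = chi(M).
chi(Sigma_11) = 2 - 2*11 = -20.
Sum of known indices = -3.
x = chi - (sum known) = -20 - (-3) = -17

-17


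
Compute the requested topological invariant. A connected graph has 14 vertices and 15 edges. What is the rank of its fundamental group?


For a connected graph: rank(pi_1) = b_1 = E - V + 1 = 1 - chi.
chi = V - E = 14 - 15 = -1.
rank = 1 - (-1) = 15 - 14 + 1 = 2

2


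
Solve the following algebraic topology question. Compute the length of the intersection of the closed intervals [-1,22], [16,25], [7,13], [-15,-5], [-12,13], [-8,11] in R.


Intersection = [max(a_i), min(b_i)] = [16, -5].
Since 16 > -5, the intersection is empty.
Length = 0

0


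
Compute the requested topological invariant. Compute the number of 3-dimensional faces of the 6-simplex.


Delta^6 has 6+1 vertices. A 3-face is a choice of 3+1 vertices.
f_3 = C(6+1, 3+1) = C(7,4) = 35

35


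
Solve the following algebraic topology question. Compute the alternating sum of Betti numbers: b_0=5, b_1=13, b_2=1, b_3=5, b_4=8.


chi = sum_k (-1)^k b_k.
= (5) + (-13) + (1) + (-5) + (8)
= -4

-4


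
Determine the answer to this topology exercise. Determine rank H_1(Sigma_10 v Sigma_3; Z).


For a wedge: H_1(A v B) = H_1(A) + H_1(B).
b_1(Sigma_10) = 20, b_1(Sigma_3) = 6.
b_1 = 20 + 6 = 26

26


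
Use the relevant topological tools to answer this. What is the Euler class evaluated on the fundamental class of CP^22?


For any closed oriented manifold, <e(TM),[M]> = chi(M).
chi(CP^22) = 22+1 = 23

23


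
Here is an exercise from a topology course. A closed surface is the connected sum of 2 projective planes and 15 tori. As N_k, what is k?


Since a >= 1, the sum is non-orientable; each T^2 can be replaced by RP^2 # RP^2 (since T^2#RP^2 = 3RP^2).
Total crosscaps k = 2 + 2*15 = 32.
Check via chi: chi = 2*1 + 15*0 - (2+15-1)*2 = -30 = 2 - k = -30. Consistent.

32


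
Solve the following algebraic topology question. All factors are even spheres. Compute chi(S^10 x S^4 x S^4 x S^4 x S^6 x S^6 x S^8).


chi is multiplicative: chi(X x Y) = chi(X) chi(Y).
Each even-dim sphere has chi = 2. There are 7 factors.
chi = 2^7 = 128

128


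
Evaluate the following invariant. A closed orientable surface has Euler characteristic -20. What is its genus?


chi = 2 - 2g for closed orientable surfaces.
-20 = 2 - 2g
2g = 2 - (-20) = 22
g = 11

11


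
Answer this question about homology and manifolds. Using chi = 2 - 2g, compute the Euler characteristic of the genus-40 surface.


For a closed orientable surface of genus g: chi = 2 - 2g.
Here g = 40.
chi = 2 - 2*40 = 2 - 80 = -78

-78


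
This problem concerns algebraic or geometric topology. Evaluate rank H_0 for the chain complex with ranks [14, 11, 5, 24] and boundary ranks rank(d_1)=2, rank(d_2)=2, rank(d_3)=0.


rank H_k = rank(ker d_k) - rank(im d_{k+1}).
rank(ker d_0) = rank(C_0) - rank(d_0) = 14 - 0 = 14.
rank(im d_{0+1}) = 2.
rank H_0 = 14 - 2 = 12

12


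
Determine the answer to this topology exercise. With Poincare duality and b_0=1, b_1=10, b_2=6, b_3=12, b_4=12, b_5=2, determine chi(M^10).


By Poincare duality b_k = b_{10-k}, so full Betti numbers: b_0=1, b_1=10, b_2=6, b_3=12, b_4=12, b_5=2, b_6=12, b_7=12, b_8=6, b_9=10, b_10=1.
chi = sum (-1)^k b_k = -8

-8


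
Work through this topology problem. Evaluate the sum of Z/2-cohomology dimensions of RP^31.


H^k(RP^31; Z/2) = Z/2 for each 0 <= k <= 31.
Total dimension = 31 + 1 = 32

32


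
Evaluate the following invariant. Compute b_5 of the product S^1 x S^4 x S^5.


Each S^d has Poincare polynomial 1 + t^d.
The product S^1 x S^4 x S^5 has Poincare polynomial prod(1+t^d_i).
Expanding: b_0=1, b_1=1, b_4=1, b_5=2, b_6=1, b_9=1, b_10=1.
b_5 = 2

2


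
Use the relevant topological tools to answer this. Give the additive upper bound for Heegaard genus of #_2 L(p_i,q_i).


Heegaard genus satisfies g(A#B) <= g(A) + g(B).
Each lens space has g = 1.
Upper bound: 2 * 1 = 2

2


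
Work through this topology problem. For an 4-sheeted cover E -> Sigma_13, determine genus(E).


For an n-sheeted cover: chi(E) = n * chi(B).
chi(Sigma_13) = 2 - 2*13 = -24.
chi(E) = 4 * (-24) = -96.
genus(E) = (2 - chi(E))/2 = (2 - (-96))/2 = 98/2 = 49

49


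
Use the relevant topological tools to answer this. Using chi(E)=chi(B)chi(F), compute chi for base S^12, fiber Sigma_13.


chi(S^12) = 2 (n even), chi(Sigma_13) = 2 - 2*13 = -24.
chi(E) = 2 * (-24) = -48

-48


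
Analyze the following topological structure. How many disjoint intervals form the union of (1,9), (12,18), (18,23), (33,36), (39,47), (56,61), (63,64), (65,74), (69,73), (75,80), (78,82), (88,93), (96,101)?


Sort and merge overlapping open intervals.
Merged: (1,9), (12,18), (18,23), (33,36), (39,47), (56,61), (63,64), (65,74), (75,82), (88,93), (96,101).
Number of components = 11

11


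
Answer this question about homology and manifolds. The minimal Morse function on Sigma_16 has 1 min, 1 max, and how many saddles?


A perfect Morse function has m_k = b_k.
For Sigma_16: b_0=1, b_1=2g=32, b_2=1.
Saddles m_1 = 2g = 32

32


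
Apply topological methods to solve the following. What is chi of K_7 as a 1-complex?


K_7: V = 7, E = C(7,2) = 21.
chi = V - E = 7 - 21 = -14

-14


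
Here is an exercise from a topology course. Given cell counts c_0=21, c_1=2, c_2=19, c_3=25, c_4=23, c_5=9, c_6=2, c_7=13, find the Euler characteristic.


chi = sum_k (-1)^k c_k.
= (-1)^0*21 + (-1)^1*2 + (-1)^2*19 + (-1)^3*25 + (-1)^4*23 + (-1)^5*9 + (-1)^6*2 + (-1)^7*13
= (21) + (-2) + (19) + (-25) + (23) + (-9) + (2) + (-13)
= 16

16


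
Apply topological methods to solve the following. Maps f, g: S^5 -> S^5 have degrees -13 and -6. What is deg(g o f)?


Degree is multiplicative under composition: deg(g o f) = deg(g) * deg(f).
= -6 * -13 = 78

78


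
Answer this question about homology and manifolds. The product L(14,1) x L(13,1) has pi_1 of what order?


pi_1(X x Y) = pi_1(X) x pi_1(Y).
pi_1(L(14,1)) = Z/14, pi_1(L(13,1)) = Z/13.
|Z/14 x Z/13| = 14 * 13 = 182

182


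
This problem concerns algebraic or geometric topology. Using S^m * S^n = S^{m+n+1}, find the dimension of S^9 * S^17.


Join of spheres: S^m * S^n = S^{m+n+1}.
dim = 9 + 17 + 1 = 27

27


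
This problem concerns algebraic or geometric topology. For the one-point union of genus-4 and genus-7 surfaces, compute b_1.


For a wedge: H_1(A v B) = H_1(A) + H_1(B).
b_1(Sigma_4) = 8, b_1(Sigma_7) = 14.
b_1 = 8 + 14 = 22

22


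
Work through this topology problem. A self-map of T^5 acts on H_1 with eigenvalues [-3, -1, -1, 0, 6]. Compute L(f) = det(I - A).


For a torus self-map: L(f) = det(I - A) where A acts on H_1.
L(f) = (1--3) * (1--1) * (1--1) * (1-0) * (1-6) = 4 * 2 * 2 * 1 * -5 = -80

-80


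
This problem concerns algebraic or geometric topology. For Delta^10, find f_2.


Delta^10 has 10+1 vertices. A 2-face is a choice of 2+1 vertices.
f_2 = C(10+1, 2+1) = C(11,3) = 165

165


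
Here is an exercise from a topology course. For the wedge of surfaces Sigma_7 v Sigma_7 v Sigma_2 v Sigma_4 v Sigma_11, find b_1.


For a wedge X v Y: reduced H_k(X v Y) = H_k(X) + H_k(Y).
Each Sigma_g contributes b_1 = 2g.
b_1 = 14 + 14 + 4 + 8 + 22 = 62

62


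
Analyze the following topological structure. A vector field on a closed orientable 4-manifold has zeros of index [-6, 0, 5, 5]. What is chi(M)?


Poincare-Hopf: chi(M) = sum of indices of zeros.
chi = (-6) + (0) + (5) + (5) = 4

4


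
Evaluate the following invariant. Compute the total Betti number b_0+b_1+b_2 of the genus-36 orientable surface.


For Sigma_36: b_0 = 1, b_1 = 2g = 72, b_2 = 1.
Total = 1 + 72 + 1 = 74

74


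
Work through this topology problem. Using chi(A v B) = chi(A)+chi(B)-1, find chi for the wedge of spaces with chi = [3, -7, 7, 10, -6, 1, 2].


chi(A v B) = chi(A) + chi(B) - 1 (one point identified).
For 7 spaces: chi = (sum chi_i) - (7 - 1).
sum = 10; chi = 10 - 6 = 4

4


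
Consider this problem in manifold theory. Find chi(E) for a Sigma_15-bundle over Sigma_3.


For a fiber bundle F -> E -> B (with CW structure): chi(E) = chi(B) * chi(F).
chi(Sigma_3) = -4, chi(Sigma_15) = -28.
chi(E) = (-4) * (-28) = 112

112


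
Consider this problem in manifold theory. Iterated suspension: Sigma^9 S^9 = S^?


Each suspension raises dimension by 1: Sigma S^n = S^{n+1}.
Sigma^9 S^9 = S^{9+9} = S^18

18


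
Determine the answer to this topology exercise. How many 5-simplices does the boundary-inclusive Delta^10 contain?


Delta^10 has 10+1 vertices. A 5-face is a choice of 5+1 vertices.
f_5 = C(10+1, 5+1) = C(11,6) = 462

462


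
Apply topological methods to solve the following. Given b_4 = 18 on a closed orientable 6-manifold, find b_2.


Poincare duality for closed orientable n-manifolds: b_k = b_{n-k}.
Here n = 6, so b_2 = b_4 = 18

18


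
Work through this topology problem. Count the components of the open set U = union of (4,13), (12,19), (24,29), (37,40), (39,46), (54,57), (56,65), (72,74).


Sort and merge overlapping open intervals.
Merged: (4,19), (24,29), (37,46), (54,65), (72,74).
Number of components = 5

5


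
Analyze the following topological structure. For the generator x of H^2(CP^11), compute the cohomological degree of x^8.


|x| = 2 in H^*(CP^n).
|x^8| = 8 * |x| = 8 * 2 = 16

16


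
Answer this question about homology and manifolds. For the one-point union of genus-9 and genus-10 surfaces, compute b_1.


For a wedge: H_1(A v B) = H_1(A) + H_1(B).
b_1(Sigma_9) = 18, b_1(Sigma_10) = 20.
b_1 = 18 + 20 = 38

38


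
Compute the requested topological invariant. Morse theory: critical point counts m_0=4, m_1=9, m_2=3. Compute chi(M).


Morse theory: chi(M) = sum_k (-1)^k m_k where m_k = #(index-k critical points).
= (4) + (-9) + (3) = -2

-2


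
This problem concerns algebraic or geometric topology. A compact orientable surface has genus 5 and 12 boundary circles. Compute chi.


For a compact orientable surface with genus g and b boundary components: chi = 2 - 2g - b.
chi = 2 - 2*5 - 12 = 2 - 10 - 12 = -20

-20


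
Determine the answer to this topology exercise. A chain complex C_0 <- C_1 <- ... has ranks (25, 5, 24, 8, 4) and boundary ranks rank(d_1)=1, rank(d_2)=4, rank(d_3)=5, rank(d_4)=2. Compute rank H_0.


rank H_k = rank(ker d_k) - rank(im d_{k+1}).
rank(ker d_0) = rank(C_0) - rank(d_0) = 25 - 0 = 25.
rank(im d_{0+1}) = 1.
rank H_0 = 25 - 1 = 24

24


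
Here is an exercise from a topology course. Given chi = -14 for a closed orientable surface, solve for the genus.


chi = 2 - 2g for closed orientable surfaces.
-14 = 2 - 2g
2g = 2 - (-14) = 16
g = 8

8


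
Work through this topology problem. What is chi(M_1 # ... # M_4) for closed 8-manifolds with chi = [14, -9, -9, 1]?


For n-manifolds: chi(A#B) = chi(A) + chi(B) - chi(S^8).
chi(S^8) = 1 + (-1)^8 = 2.
chi(#) = (sum chi_i) - (4-1)*chi(S^8) = -3 - 3*2 = -9

-9


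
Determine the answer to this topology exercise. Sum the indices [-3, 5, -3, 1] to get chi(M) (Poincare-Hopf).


Poincare-Hopf: chi(M) = sum of indices of zeros.
chi = (-3) + (5) + (-3) + (1) = 0

0


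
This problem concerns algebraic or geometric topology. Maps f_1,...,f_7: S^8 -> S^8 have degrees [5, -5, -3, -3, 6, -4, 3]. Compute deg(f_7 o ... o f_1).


Degree is multiplicative: deg(composition) = product of degrees.
= (5) * (-5) * (-3) * (-3) * (6) * (-4) * (3) = 16200

16200


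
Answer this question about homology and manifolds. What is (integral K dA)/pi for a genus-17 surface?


Gauss-Bonnet: integral K dA = 2*pi*chi(M).
chi(Sigma_17) = 2 - 2*17 = -32.
(integral K dA)/pi = 2*chi = 2*(-32) = -64

-64


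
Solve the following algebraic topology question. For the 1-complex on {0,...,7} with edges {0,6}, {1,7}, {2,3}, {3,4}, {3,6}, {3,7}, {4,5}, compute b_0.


Run DFS/union-find over 8 vertices.
V = 8, E = 7.
Number of components = 1

1


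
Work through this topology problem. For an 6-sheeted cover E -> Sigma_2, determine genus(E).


For an n-sheeted cover: chi(E) = n * chi(B).
chi(Sigma_2) = 2 - 2*2 = -2.
chi(E) = 6 * (-2) = -12.
genus(E) = (2 - chi(E))/2 = (2 - (-12))/2 = 14/2 = 7

7


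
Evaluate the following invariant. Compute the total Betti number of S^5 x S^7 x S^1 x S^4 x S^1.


Total Betti number is multiplicative under products.
Each S^d (d>=1) has total Betti number 2.
There are 5 sphere factors.
Total = 2^5 = 32

32


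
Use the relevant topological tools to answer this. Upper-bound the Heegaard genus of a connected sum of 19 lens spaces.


Heegaard genus satisfies g(A#B) <= g(A) + g(B).
Each lens space has g = 1.
Upper bound: 19 * 1 = 19

19


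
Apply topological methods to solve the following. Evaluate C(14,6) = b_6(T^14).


By the Kunneth formula, b_k(T^n) = C(n,k).
b_6(T^14) = C(14,6).
C(14,6) = 14!/(6!*8!) = 3003

3003


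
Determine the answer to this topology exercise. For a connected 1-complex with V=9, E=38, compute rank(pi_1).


For a connected graph: rank(pi_1) = b_1 = E - V + 1 = 1 - chi.
chi = V - E = 9 - 38 = -29.
rank = 1 - (-29) = 38 - 9 + 1 = 30

30


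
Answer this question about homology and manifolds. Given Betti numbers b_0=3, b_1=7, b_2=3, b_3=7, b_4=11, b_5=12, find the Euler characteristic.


chi = sum_k (-1)^k b_k.
= (3) + (-7) + (3) + (-7) + (11) + (-12)
= -9

-9


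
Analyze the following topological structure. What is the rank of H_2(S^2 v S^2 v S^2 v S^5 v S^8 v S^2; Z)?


For a wedge of spheres, H_k (k>0) is free on one generator per sphere of dimension k.
Spheres of dimension 2: count = 4.
b_2 = 4

4


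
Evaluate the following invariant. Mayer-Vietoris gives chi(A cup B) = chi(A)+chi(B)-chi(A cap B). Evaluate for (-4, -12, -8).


chi(A cup B) = chi(A) + chi(B) - chi(A cap B)
= -4 + (-12) - (-8)
= -8

-8


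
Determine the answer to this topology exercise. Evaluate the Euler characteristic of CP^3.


CP^3 has one cell in each even dimension 0, 2, ..., 2*3 (3+1 cells total).
All cells are even-dimensional, so chi = number of cells.
chi = 3 + 1 = 4

4


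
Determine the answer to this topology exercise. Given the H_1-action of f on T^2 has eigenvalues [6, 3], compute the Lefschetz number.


For a torus self-map: L(f) = det(I - A) where A acts on H_1.
L(f) = (1-6) * (1-3) = -5 * -2 = 10

10


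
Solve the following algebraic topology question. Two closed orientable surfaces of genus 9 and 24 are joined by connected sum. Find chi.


chi(Sigma_9) = 2 - 2*9 = -16
chi(Sigma_24) = 2 - 2*24 = -46
For surfaces: chi(A#B) = chi(A) + chi(B) - 2.
chi = -16 + -46 - 2 = -64

-64


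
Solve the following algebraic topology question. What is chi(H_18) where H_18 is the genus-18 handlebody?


A genus-g handlebody deformation retracts to a wedge of g circles.
chi(vee_g S^1) = 1 - g.
chi(H_18) = 1 - 18 = -17

-17


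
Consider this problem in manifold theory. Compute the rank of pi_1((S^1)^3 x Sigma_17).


pi_1(A x B) = pi_1(A) x pi_1(B); rank of abelianization = b_1.
b_1(T^3) = 3, b_1(Sigma_17) = 2*17 = 34.
b_1(product) = 3 + 34 = 37

37


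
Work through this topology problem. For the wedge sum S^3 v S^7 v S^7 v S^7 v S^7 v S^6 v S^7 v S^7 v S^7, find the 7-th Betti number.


For a wedge of spheres, H_k (k>0) is free on one generator per sphere of dimension k.
Spheres of dimension 7: count = 7.
b_7 = 7

7


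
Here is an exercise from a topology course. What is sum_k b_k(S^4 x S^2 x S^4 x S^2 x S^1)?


Total Betti number is multiplicative under products.
Each S^d (d>=1) has total Betti number 2.
There are 5 sphere factors.
Total = 2^5 = 32

32


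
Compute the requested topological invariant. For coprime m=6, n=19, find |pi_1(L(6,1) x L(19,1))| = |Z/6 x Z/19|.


pi_1(X x Y) = pi_1(X) x pi_1(Y).
pi_1(L(6,1)) = Z/6, pi_1(L(19,1)) = Z/19.
|Z/6 x Z/19| = 6 * 19 = 114

114


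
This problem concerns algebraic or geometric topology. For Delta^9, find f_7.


Delta^9 has 9+1 vertices. A 7-face is a choice of 7+1 vertices.
f_7 = C(9+1, 7+1) = C(10,8) = 45

45


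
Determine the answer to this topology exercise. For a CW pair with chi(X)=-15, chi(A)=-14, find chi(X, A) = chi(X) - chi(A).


Relative Euler characteristic: chi(X, A) = chi(X) - chi(A).
= -15 - (-14) = -1

-1


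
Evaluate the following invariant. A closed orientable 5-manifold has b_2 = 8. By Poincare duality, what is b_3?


Poincare duality for closed orientable n-manifolds: b_k = b_{n-k}.
Here n = 5, so b_3 = b_2 = 8

8


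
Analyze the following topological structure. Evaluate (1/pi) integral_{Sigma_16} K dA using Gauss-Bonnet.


Gauss-Bonnet: integral K dA = 2*pi*chi(M).
chi(Sigma_16) = 2 - 2*16 = -30.
(integral K dA)/pi = 2*chi = 2*(-30) = -60

-60


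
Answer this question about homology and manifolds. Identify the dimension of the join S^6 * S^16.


Join of spheres: S^m * S^n = S^{m+n+1}.
dim = 6 + 16 + 1 = 23

23


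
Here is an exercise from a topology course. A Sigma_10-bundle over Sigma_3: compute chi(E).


For a fiber bundle F -> E -> B (with CW structure): chi(E) = chi(B) * chi(F).
chi(Sigma_3) = -4, chi(Sigma_10) = -18.
chi(E) = (-4) * (-18) = 72

72


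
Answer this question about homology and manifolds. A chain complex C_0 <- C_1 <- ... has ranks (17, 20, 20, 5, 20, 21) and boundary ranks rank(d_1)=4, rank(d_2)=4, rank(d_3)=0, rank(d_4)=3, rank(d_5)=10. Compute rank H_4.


rank H_k = rank(ker d_k) - rank(im d_{k+1}).
rank(ker d_4) = rank(C_4) - rank(d_4) = 20 - 3 = 17.
rank(im d_{4+1}) = 10.
rank H_4 = 17 - 10 = 7

7


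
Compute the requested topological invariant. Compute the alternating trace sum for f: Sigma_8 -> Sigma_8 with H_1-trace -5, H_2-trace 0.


L(f) = tr(f_0*) - tr(f_1*) + tr(f_2*).
= 1 - (-5) + (0)
= 6

6


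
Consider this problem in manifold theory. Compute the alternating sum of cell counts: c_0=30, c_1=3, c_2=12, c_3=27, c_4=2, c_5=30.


chi = sum_k (-1)^k c_k.
= (-1)^0*30 + (-1)^1*3 + (-1)^2*12 + (-1)^3*27 + (-1)^4*2 + (-1)^5*30
= (30) + (-3) + (12) + (-27) + (2) + (-30)
= -16

-16


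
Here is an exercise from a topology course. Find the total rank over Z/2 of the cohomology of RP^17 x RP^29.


dim H^*(RP^n; Z/2) = n+1 (one Z/2 in each degree 0..n).
Total Betti number is multiplicative.
Total = (17+1) * (29+1) = 18 * 30 = 540

540


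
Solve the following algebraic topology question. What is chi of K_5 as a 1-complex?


K_5: V = 5, E = C(5,2) = 10.
chi = V - E = 5 - 10 = -5

-5


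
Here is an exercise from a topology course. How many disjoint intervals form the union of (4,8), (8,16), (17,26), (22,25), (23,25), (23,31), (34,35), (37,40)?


Sort and merge overlapping open intervals.
Merged: (4,8), (8,16), (17,31), (34,35), (37,40).
Number of components = 5

5


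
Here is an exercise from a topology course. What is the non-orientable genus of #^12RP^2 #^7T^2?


Since a >= 1, the sum is non-orientable; each T^2 can be replaced by RP^2 # RP^2 (since T^2#RP^2 = 3RP^2).
Total crosscaps k = 12 + 2*7 = 26.
Check via chi: chi = 12*1 + 7*0 - (12+7-1)*2 = -24 = 2 - k = -24. Consistent.

26


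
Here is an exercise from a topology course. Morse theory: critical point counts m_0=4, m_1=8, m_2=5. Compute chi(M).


Morse theory: chi(M) = sum_k (-1)^k m_k where m_k = #(index-k critical points).
= (4) + (-8) + (5) = 1

1


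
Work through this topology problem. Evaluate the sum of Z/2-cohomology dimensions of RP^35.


H^k(RP^35; Z/2) = Z/2 for each 0 <= k <= 35.
Total dimension = 35 + 1 = 36

36


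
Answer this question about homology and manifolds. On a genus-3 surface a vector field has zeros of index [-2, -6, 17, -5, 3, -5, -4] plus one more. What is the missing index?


Poincare-Hopf: sum of indices = chi(M).
chi(Sigma_3) = 2 - 2*3 = -4.
Sum of known indices = -2.
x = chi - (sum known) = -4 - (-2) = -2

-2


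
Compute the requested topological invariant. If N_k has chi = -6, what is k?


chi = 2 - k for closed non-orientable surfaces with k crosscaps.
-6 = 2 - k
k = 2 - (-6) = 8

8


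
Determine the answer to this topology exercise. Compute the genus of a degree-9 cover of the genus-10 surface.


For an n-sheeted cover: chi(E) = n * chi(B).
chi(Sigma_10) = 2 - 2*10 = -18.
chi(E) = 9 * (-18) = -162.
genus(E) = (2 - chi(E))/2 = (2 - (-162))/2 = 164/2 = 82

82


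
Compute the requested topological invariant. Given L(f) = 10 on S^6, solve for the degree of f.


L(f) = 1 + (-1)^6 deg(f) on S^6.
10 = 1 + (-1)^6 * deg(f)
(-1)^6 * deg(f) = 9
deg(f) = 9

9


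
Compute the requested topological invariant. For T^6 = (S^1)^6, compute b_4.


By the Kunneth formula, b_k(T^n) = C(n,k).
b_4(T^6) = C(6,4).
C(6,4) = 6!/(4!*2!) = 15

15


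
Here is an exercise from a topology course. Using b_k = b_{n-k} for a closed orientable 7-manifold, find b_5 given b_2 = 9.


Poincare duality for closed orientable n-manifolds: b_k = b_{n-k}.
Here n = 7, so b_5 = b_2 = 9

9


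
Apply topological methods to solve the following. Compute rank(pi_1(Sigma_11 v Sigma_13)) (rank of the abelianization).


For a wedge: H_1(A v B) = H_1(A) + H_1(B).
b_1(Sigma_11) = 22, b_1(Sigma_13) = 26.
b_1 = 22 + 26 = 48

48


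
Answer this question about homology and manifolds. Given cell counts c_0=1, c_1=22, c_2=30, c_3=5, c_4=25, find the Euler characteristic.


chi = sum_k (-1)^k c_k.
= (-1)^0*1 + (-1)^1*22 + (-1)^2*30 + (-1)^3*5 + (-1)^4*25
= (1) + (-22) + (30) + (-5) + (25)
= 29

29


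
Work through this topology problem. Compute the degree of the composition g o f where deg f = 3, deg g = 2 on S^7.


Degree is multiplicative under composition: deg(g o f) = deg(g) * deg(f).
= 2 * 3 = 6

6


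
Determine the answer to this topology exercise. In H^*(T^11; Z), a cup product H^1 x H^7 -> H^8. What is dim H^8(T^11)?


Cup product: H^p x H^q -> H^{p+q}; here p+q = 1+7 = 8.
rank H^k(T^n) = C(n,k).
C(11,8) = 165

165


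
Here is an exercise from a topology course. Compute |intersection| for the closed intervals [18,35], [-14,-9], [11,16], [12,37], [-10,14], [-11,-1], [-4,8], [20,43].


Intersection = [max(a_i), min(b_i)] = [20, -9].
Since 20 > -9, the intersection is empty.
Length = 0

0
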